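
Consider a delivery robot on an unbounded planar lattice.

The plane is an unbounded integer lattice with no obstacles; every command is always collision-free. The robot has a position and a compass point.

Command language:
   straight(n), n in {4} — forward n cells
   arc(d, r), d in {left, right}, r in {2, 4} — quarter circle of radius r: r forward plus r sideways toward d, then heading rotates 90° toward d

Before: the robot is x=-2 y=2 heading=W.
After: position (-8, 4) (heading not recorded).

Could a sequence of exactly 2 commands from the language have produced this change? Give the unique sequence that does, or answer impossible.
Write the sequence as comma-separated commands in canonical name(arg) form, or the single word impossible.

straight(4), arc(right, 2)

key: running arc(right, 2) before straight(4) would end elsewhere — order is forced
from: x=-2 y=2 heading=W
step 1 (straight(4)): x=-6 y=2 heading=W
step 2 (arc(right, 2)): x=-8 y=4 heading=N
no other 2-command option fits: unique.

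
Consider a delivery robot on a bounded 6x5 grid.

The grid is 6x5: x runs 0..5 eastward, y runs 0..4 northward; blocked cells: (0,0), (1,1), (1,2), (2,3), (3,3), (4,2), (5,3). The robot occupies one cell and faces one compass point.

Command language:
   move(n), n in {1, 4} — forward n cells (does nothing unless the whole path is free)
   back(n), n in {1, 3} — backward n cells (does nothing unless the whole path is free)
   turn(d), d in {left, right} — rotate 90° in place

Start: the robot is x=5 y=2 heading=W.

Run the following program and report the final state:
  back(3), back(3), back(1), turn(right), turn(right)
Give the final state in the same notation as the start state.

start: x=5 y=2 heading=W
1. back(3) → x=5 y=2 heading=W
2. back(3) → x=5 y=2 heading=W
3. back(1) → x=5 y=2 heading=W
4. turn(right) → x=5 y=2 heading=N
5. turn(right) → x=5 y=2 heading=E

x=5 y=2 heading=E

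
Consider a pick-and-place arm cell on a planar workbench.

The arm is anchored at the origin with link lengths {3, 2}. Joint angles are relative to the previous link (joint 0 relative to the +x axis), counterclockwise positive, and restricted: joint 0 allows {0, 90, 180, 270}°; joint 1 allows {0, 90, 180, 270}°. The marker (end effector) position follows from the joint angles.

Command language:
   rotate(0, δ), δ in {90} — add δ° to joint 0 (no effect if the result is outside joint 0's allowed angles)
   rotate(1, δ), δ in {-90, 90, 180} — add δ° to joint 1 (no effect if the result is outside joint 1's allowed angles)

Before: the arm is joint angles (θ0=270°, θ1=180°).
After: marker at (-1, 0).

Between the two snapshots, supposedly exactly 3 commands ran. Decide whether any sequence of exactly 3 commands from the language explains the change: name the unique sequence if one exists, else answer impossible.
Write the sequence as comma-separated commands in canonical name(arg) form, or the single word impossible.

rotate(0, 90), rotate(0, 90), rotate(0, 90)

t0: joint angles (θ0=270°, θ1=180°)
t=1 rotate(0, 90) ⇒ joint angles (θ0=0°, θ1=180°)
t=2 rotate(0, 90) ⇒ joint angles (θ0=90°, θ1=180°)
t=3 rotate(0, 90) ⇒ joint angles (θ0=180°, θ1=180°)
all 64 alternatives checked — unique.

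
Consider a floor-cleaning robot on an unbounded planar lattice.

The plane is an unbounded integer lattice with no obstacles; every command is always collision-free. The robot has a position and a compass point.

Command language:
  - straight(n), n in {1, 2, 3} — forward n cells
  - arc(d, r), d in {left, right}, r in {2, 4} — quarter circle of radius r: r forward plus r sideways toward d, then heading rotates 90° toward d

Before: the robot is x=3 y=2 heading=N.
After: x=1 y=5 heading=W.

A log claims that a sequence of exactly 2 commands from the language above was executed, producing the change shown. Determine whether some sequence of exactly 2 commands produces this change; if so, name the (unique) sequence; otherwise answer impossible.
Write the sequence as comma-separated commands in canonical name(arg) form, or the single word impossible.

straight(1), arc(left, 2)

key: order matters: swapping straight(1) and arc(left, 2) lands elsewhere
t0: x=3 y=2 heading=N
1. straight(1) → x=3 y=3 heading=N
2. arc(left, 2) → x=1 y=5 heading=W
no other 2-command option fits: unique.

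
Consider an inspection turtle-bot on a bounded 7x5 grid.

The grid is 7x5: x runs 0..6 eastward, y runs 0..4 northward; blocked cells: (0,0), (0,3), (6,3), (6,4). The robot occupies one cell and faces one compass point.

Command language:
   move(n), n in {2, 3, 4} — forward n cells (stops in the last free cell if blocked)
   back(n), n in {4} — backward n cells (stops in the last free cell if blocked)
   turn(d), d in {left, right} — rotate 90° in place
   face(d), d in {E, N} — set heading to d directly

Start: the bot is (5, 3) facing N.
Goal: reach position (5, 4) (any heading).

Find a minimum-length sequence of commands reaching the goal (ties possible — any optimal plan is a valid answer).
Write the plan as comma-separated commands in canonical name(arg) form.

start: (5, 3) facing N
1. move(4) → (5, 4) facing N
nothing shorter than 1 reaches the goal.

move(4)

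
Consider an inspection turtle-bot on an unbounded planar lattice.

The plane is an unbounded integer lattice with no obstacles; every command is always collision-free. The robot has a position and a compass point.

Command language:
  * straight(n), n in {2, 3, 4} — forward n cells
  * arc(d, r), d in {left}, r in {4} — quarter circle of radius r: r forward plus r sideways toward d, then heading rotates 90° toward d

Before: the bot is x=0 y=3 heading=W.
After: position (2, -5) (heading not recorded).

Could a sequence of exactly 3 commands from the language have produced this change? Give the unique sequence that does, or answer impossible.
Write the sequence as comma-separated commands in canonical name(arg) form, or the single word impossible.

key: order matters: swapping arc(left, 4) and straight(2) lands elsewhere
t0: x=0 y=3 heading=W
step 1 (arc(left, 4)): x=-4 y=-1 heading=S
step 2 (arc(left, 4)): x=0 y=-5 heading=E
step 3 (straight(2)): x=2 y=-5 heading=E
all 64 alternatives checked — unique.

arc(left, 4), arc(left, 4), straight(2)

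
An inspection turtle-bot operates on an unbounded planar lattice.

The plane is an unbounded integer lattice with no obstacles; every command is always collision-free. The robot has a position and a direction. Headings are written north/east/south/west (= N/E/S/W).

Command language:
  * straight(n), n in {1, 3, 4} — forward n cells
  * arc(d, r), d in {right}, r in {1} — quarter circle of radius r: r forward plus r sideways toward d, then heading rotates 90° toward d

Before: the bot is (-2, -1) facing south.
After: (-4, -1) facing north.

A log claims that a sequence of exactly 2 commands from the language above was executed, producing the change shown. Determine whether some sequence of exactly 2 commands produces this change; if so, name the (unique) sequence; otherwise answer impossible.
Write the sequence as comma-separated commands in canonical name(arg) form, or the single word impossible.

key: cell and facing (now N) both changed — the 2 commands mix motion and turning
t0: (-2, -1) facing south
1. arc(right, 1) → (-3, -2) facing west
2. arc(right, 1) → (-4, -1) facing north
no rival 2-sequence matches.

arc(right, 1), arc(right, 1)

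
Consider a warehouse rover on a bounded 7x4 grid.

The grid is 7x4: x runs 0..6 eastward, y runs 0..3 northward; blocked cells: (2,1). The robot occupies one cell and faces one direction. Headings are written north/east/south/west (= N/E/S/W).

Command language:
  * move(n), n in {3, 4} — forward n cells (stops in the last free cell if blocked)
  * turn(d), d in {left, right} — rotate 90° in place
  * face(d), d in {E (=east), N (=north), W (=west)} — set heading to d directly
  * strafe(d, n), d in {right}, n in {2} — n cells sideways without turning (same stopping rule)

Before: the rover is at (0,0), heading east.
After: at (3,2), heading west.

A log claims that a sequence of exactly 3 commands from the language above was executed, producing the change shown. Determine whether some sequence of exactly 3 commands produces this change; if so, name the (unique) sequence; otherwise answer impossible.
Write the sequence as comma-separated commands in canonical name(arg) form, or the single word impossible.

move(3), face(W), strafe(right, 2)

key: cell and facing (now W) both changed — the 3 commands mix motion and turning
from: at (0,0), heading east
[1] after move(3): at (3,0), heading east
[2] after face(W): at (3,0), heading west
[3] after strafe(right, 2): at (3,2), heading west
no rival 3-sequence matches.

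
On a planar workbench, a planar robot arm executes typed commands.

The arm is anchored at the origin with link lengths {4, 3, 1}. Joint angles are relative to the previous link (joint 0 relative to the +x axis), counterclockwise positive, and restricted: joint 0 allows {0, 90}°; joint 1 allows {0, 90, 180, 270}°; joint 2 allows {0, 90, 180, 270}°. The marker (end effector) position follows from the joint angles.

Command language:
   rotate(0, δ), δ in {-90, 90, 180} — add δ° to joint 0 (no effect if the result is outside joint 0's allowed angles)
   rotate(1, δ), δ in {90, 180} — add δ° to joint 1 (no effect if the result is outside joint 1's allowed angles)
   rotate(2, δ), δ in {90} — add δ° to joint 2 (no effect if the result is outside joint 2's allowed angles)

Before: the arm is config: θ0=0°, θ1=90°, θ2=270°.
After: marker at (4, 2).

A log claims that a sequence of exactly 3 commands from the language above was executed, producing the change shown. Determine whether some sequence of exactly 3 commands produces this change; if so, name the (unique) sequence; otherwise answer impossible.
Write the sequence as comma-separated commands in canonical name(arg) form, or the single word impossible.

initial: config: θ0=0°, θ1=90°, θ2=270°
[1] after rotate(2, 90): config: θ0=0°, θ1=90°, θ2=0°
[2] after rotate(2, 90): config: θ0=0°, θ1=90°, θ2=90°
[3] after rotate(2, 90): config: θ0=0°, θ1=90°, θ2=180°
uniquely the one of 216 3-step routes that fits.

rotate(2, 90), rotate(2, 90), rotate(2, 90)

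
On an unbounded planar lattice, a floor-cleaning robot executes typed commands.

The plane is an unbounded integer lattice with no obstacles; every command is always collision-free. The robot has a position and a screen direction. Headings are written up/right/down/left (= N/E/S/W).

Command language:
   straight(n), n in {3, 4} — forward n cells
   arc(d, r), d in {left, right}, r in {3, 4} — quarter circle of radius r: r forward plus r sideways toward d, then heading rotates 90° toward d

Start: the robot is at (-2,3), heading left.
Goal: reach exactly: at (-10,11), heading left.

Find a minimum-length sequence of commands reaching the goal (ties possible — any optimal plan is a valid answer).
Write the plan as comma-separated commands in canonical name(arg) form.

begin: at (-2,3), heading left
t=1 arc(right, 4) ⇒ at (-6,7), heading up
t=2 arc(left, 4) ⇒ at (-10,11), heading left
no 1-step plan works, so 2 is optimal.

arc(right, 4), arc(left, 4)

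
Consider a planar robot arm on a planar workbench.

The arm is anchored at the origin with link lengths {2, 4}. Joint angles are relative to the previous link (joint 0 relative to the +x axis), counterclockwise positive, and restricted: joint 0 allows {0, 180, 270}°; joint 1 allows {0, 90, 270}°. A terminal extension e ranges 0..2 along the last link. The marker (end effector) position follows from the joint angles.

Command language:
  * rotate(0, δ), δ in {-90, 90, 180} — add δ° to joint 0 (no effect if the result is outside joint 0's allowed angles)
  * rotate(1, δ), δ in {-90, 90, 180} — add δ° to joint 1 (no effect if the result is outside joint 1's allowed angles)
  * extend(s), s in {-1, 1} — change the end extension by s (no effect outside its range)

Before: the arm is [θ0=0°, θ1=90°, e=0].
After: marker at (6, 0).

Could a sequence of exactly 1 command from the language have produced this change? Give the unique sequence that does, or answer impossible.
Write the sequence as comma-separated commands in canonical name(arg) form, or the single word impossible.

from: [θ0=0°, θ1=90°, e=0]
1. rotate(1, -90) → [θ0=0°, θ1=0°, e=0]
all 8 alternatives checked — unique.

rotate(1, -90)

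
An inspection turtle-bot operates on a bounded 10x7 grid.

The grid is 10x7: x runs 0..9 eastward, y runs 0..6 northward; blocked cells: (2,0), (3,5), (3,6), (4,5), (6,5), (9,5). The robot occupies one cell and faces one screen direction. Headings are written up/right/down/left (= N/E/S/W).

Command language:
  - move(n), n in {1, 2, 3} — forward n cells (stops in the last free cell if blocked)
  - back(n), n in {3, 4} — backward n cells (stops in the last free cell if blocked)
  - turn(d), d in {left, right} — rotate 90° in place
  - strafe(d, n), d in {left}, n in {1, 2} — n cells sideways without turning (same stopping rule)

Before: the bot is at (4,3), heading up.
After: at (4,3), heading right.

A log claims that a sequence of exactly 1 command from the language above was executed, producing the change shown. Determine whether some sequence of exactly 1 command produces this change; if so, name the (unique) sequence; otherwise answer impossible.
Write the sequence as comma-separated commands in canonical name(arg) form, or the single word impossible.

key: parked at (4,3) the whole time — nothing moves the robot
from: at (4,3), heading up
step 1 (turn(right)): at (4,3), heading right
all 9 alternatives checked — unique.

turn(right)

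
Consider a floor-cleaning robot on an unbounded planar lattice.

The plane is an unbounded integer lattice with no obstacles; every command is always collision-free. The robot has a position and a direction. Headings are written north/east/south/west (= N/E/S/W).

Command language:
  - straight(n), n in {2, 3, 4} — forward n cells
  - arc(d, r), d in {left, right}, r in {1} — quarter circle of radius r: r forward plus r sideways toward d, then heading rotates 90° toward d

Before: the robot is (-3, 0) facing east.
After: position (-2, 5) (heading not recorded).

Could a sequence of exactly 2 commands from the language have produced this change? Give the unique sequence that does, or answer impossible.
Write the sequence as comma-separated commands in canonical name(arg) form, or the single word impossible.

arc(left, 1), straight(4)

key: running straight(4) before arc(left, 1) would end elsewhere — order is forced
t0: (-3, 0) facing east
[1] after arc(left, 1): (-2, 1) facing north
[2] after straight(4): (-2, 5) facing north
no other 2-command option fits: unique.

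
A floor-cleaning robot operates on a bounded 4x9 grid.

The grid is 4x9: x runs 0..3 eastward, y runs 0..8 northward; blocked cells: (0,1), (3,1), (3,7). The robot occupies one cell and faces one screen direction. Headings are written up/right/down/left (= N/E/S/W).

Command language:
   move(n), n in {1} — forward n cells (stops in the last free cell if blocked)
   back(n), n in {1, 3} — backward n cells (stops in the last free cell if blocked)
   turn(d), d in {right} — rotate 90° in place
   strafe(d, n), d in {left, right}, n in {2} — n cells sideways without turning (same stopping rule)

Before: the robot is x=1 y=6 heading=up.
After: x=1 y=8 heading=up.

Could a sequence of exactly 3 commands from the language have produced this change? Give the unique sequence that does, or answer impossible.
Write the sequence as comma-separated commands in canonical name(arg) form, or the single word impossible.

key: the third move(1) runs into the grid edge before its full distance
initial: x=1 y=6 heading=up
t=1 move(1) ⇒ x=1 y=7 heading=up
t=2 move(1) ⇒ x=1 y=8 heading=up
t=3 move(1) ⇒ x=1 y=8 heading=up
no rival 3-sequence matches.

move(1), move(1), move(1)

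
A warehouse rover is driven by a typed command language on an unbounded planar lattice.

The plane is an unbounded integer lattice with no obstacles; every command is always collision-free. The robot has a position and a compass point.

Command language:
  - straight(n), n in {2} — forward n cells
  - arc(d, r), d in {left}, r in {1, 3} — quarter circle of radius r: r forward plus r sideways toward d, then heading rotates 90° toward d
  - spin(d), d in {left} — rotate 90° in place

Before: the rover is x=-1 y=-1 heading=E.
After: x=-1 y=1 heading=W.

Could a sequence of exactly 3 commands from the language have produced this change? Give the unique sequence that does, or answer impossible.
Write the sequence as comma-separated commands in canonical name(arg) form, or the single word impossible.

key: cell and facing (now W) both changed — the 3 commands mix motion and turning
begin: x=-1 y=-1 heading=E
t=1 spin(left) ⇒ x=-1 y=-1 heading=N
t=2 straight(2) ⇒ x=-1 y=1 heading=N
t=3 spin(left) ⇒ x=-1 y=1 heading=W
no other 3-command option fits: unique.

spin(left), straight(2), spin(left)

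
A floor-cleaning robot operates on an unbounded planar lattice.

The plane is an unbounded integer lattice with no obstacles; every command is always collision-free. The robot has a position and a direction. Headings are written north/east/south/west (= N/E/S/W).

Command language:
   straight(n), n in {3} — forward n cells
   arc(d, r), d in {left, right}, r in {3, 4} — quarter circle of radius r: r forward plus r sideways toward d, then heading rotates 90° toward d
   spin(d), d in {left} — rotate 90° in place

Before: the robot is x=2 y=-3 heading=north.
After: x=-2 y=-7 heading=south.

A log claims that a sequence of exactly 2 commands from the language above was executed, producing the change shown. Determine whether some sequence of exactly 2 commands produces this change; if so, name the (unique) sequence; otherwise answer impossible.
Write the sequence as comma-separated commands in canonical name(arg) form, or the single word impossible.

spin(left), arc(left, 4)

key: cell and facing (now S) both changed — the 2 commands mix motion and turning
begin: x=2 y=-3 heading=north
t=1 spin(left) ⇒ x=2 y=-3 heading=west
t=2 arc(left, 4) ⇒ x=-2 y=-7 heading=south
no rival 2-sequence matches.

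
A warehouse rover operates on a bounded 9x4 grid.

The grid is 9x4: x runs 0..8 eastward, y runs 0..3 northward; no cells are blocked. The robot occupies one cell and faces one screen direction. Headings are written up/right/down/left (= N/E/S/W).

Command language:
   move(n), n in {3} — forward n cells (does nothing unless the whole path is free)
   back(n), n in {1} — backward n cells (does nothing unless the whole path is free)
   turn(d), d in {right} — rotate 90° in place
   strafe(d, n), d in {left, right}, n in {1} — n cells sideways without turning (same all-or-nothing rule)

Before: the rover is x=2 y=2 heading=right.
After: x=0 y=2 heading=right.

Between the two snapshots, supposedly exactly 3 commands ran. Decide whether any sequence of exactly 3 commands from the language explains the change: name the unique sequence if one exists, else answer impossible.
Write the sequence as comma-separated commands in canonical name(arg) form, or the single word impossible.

key: still facing E at the end — nothing in the sequence rotates
from: x=2 y=2 heading=right
step 1 (back(1)): x=1 y=2 heading=right
step 2 (back(1)): x=0 y=2 heading=right
step 3 (back(1)): x=0 y=2 heading=right
no rival 3-sequence matches.

back(1), back(1), back(1)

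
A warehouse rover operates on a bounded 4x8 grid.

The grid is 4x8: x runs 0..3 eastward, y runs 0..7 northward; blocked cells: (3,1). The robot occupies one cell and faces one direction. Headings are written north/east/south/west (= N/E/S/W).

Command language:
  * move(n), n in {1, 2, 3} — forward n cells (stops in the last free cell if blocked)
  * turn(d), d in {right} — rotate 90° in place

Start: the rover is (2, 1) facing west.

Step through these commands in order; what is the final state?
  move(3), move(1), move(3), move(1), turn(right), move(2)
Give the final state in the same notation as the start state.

(0, 3) facing north

t0: (2, 1) facing west
step 1 (move(3)): (0, 1) facing west
step 2 (move(1)): (0, 1) facing west
step 3 (move(3)): (0, 1) facing west
step 4 (move(1)): (0, 1) facing west
step 5 (turn(right)): (0, 1) facing north
step 6 (move(2)): (0, 3) facing north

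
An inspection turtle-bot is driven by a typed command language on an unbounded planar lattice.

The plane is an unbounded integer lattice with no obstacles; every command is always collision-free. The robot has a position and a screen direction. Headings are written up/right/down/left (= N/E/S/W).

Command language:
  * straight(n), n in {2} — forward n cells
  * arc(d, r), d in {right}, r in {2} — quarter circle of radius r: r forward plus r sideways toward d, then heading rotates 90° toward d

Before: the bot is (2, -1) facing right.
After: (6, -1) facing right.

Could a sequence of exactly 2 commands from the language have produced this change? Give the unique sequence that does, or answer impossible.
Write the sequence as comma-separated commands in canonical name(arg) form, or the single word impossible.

key: heading stays E — no command in the sequence turns
start: (2, -1) facing right
step 1 (straight(2)): (4, -1) facing right
step 2 (straight(2)): (6, -1) facing right
no rival 2-sequence matches.

straight(2), straight(2)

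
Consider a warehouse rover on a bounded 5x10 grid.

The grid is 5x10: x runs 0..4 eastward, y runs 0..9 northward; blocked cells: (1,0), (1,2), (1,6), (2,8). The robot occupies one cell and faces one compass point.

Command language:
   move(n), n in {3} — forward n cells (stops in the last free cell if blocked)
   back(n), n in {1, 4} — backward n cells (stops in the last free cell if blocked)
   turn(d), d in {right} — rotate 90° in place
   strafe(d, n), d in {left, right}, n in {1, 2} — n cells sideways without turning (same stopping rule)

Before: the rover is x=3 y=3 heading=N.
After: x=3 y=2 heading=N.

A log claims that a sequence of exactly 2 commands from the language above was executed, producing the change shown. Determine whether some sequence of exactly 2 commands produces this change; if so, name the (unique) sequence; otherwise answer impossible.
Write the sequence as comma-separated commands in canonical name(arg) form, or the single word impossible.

key: heading stays N — no command in the sequence turns
initial: x=3 y=3 heading=N
[1] after move(3): x=3 y=6 heading=N
[2] after back(4): x=3 y=2 heading=N
no rival 2-sequence matches.

move(3), back(4)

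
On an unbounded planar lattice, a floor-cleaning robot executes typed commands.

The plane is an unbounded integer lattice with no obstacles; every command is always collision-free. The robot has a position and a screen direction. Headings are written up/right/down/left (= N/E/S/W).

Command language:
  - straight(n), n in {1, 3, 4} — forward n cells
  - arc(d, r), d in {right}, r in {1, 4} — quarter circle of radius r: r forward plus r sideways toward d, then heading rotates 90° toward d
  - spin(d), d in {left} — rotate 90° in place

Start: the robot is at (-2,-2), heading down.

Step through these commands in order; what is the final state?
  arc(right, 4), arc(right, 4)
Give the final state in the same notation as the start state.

initial: at (-2,-2), heading down
step 1 (arc(right, 4)): at (-6,-6), heading left
step 2 (arc(right, 4)): at (-10,-2), heading up

at (-10,-2), heading up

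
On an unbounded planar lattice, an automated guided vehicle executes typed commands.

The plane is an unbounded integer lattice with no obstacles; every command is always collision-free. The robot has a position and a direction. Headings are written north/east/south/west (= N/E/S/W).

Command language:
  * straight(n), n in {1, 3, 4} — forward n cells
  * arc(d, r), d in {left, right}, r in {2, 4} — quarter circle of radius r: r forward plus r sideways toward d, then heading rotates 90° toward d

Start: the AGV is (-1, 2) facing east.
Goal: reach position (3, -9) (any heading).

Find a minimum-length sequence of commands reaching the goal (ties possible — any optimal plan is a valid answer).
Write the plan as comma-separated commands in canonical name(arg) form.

begin: (-1, 2) facing east
step 1 (arc(right, 4)): (3, -2) facing south
step 2 (straight(4)): (3, -6) facing south
step 3 (straight(3)): (3, -9) facing south
minimal: 3 command(s), checked below 3.

arc(right, 4), straight(4), straight(3)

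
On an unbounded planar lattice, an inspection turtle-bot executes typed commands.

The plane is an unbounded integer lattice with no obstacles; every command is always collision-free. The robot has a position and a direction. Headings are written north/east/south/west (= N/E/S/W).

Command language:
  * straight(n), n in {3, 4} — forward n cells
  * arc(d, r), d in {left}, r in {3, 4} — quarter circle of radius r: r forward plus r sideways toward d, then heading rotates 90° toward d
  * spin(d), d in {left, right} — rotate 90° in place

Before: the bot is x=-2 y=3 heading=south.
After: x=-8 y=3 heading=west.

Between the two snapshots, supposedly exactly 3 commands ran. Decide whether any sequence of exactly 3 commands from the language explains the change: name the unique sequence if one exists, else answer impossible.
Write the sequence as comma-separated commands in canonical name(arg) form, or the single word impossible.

key: order matters: swapping spin(right) and straight(3) lands elsewhere
t0: x=-2 y=3 heading=south
1. spin(right) → x=-2 y=3 heading=west
2. straight(3) → x=-5 y=3 heading=west
3. straight(3) → x=-8 y=3 heading=west
no rival 3-sequence matches.

spin(right), straight(3), straight(3)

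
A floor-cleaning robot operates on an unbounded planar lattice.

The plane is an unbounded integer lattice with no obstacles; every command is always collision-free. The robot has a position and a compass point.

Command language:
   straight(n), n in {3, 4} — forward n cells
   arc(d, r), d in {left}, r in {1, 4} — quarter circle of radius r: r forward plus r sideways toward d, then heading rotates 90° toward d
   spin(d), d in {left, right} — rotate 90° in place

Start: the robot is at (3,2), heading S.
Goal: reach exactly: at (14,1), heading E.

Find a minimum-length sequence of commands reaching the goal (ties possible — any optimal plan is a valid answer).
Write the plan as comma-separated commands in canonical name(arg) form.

initial: at (3,2), heading S
t=1 arc(left, 1) ⇒ at (4,1), heading E
t=2 straight(3) ⇒ at (7,1), heading E
t=3 straight(3) ⇒ at (10,1), heading E
t=4 straight(4) ⇒ at (14,1), heading E
no 3-step plan works, so 4 is optimal.

arc(left, 1), straight(3), straight(3), straight(4)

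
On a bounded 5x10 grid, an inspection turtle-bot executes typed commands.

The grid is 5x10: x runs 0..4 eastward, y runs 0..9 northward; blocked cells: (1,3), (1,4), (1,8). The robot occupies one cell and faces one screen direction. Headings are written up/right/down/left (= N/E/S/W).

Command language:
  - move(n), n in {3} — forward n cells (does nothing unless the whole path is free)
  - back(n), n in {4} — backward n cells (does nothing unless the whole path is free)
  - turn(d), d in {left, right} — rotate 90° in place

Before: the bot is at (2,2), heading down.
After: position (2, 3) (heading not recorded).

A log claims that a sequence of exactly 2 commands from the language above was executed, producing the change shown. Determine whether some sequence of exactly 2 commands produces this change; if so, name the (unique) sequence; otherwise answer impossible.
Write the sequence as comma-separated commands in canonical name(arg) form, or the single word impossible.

key: running move(3) before back(4) would end elsewhere — order is forced
t0: at (2,2), heading down
[1] after back(4): at (2,6), heading down
[2] after move(3): at (2,3), heading down
no rival 2-sequence matches.

back(4), move(3)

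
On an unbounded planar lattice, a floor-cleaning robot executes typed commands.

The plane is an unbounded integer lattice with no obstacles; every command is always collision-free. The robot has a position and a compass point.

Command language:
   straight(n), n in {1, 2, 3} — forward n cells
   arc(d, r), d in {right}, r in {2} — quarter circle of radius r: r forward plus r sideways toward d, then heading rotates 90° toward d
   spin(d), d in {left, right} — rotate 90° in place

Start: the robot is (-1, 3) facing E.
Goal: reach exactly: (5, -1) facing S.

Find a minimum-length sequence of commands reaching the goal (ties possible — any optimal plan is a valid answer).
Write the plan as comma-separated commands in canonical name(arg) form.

arc(right, 2), spin(left), straight(2), arc(right, 2)

begin: (-1, 3) facing E
[1] after arc(right, 2): (1, 1) facing S
[2] after spin(left): (1, 1) facing E
[3] after straight(2): (3, 1) facing E
[4] after arc(right, 2): (5, -1) facing S
no 3-step plan works, so 4 is optimal.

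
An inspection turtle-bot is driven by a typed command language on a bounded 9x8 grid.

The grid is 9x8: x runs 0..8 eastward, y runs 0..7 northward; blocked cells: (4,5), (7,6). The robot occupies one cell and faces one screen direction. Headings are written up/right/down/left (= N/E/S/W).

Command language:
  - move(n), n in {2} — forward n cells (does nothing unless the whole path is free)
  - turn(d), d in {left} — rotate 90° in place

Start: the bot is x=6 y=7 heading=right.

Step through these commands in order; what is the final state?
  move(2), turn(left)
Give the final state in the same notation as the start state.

x=8 y=7 heading=up

from: x=6 y=7 heading=right
step 1 (move(2)): x=8 y=7 heading=right
step 2 (turn(left)): x=8 y=7 heading=up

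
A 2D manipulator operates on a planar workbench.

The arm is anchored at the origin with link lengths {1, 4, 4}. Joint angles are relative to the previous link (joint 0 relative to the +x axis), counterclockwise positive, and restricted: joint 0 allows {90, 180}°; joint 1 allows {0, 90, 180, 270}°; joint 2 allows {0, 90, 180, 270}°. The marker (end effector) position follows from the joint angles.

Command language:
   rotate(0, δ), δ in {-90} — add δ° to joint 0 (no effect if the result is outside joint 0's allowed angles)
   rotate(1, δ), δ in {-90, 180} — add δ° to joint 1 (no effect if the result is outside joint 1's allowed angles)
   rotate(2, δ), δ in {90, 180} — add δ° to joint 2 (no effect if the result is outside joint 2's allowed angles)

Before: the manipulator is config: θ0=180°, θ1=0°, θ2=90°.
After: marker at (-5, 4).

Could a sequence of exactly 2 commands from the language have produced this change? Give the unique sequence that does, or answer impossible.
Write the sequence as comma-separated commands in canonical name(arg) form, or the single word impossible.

rotate(2, 90), rotate(2, 90)

from: config: θ0=180°, θ1=0°, θ2=90°
[1] after rotate(2, 90): config: θ0=180°, θ1=0°, θ2=180°
[2] after rotate(2, 90): config: θ0=180°, θ1=0°, θ2=270°
no rival 2-sequence matches.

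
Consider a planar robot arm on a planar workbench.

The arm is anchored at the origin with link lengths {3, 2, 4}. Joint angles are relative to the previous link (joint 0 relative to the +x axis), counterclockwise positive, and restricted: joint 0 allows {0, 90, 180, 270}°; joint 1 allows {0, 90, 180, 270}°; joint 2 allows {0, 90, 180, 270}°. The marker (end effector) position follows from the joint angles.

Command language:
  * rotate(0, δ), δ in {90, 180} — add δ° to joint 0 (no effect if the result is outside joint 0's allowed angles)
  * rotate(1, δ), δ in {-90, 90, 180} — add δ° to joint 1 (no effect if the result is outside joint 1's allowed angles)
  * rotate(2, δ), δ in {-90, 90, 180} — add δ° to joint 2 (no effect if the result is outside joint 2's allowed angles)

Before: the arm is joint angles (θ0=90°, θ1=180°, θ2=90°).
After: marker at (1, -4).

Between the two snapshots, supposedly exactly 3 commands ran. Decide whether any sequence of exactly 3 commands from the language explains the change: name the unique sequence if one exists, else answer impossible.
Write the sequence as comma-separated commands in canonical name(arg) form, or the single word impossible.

start: joint angles (θ0=90°, θ1=180°, θ2=90°)
1. rotate(0, 90) → joint angles (θ0=180°, θ1=180°, θ2=90°)
2. rotate(0, 90) → joint angles (θ0=270°, θ1=180°, θ2=90°)
3. rotate(0, 90) → joint angles (θ0=0°, θ1=180°, θ2=90°)
no other 3-command option fits: unique.

rotate(0, 90), rotate(0, 90), rotate(0, 90)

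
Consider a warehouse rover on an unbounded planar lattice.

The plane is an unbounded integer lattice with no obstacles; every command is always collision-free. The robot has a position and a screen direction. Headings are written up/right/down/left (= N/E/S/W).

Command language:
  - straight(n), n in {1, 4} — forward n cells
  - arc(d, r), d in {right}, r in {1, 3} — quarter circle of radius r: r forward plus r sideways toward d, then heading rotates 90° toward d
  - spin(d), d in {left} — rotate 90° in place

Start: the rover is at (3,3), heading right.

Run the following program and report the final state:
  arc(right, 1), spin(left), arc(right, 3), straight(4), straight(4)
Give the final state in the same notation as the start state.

begin: at (3,3), heading right
1. arc(right, 1) → at (4,2), heading down
2. spin(left) → at (4,2), heading right
3. arc(right, 3) → at (7,-1), heading down
4. straight(4) → at (7,-5), heading down
5. straight(4) → at (7,-9), heading down

at (7,-9), heading down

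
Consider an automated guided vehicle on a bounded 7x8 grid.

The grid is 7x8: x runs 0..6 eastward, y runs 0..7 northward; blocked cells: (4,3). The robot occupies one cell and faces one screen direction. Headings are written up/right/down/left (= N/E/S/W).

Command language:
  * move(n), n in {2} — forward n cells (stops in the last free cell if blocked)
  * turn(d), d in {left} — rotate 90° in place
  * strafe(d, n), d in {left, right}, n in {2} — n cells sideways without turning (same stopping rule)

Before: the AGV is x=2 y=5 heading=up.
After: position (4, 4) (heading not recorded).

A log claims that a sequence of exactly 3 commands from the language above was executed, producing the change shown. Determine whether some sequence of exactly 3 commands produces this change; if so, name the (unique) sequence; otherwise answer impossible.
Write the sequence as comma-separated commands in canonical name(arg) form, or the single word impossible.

key: running strafe(left, 2) before strafe(right, 2) would end elsewhere — order is forced
initial: x=2 y=5 heading=up
[1] after strafe(right, 2): x=4 y=5 heading=up
[2] after turn(left): x=4 y=5 heading=left
[3] after strafe(left, 2): x=4 y=4 heading=left
no rival 3-sequence matches.

strafe(right, 2), turn(left), strafe(left, 2)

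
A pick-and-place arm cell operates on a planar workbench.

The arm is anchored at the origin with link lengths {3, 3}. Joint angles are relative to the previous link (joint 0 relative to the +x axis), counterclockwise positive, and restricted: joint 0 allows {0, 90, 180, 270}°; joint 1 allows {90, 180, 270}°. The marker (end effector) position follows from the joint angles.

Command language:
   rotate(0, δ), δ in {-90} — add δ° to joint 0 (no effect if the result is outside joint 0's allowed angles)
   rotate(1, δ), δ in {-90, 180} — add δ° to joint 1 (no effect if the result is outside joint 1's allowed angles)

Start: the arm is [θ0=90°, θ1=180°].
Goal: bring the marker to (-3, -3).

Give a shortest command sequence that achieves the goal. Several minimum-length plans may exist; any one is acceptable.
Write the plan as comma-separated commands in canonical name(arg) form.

begin: [θ0=90°, θ1=180°]
1. rotate(1, -90) → [θ0=90°, θ1=90°]
2. rotate(0, -90) → [θ0=0°, θ1=90°]
3. rotate(0, -90) → [θ0=270°, θ1=90°]
4. rotate(0, -90) → [θ0=180°, θ1=90°]
nothing shorter than 4 reaches the goal.

rotate(1, -90), rotate(0, -90), rotate(0, -90), rotate(0, -90)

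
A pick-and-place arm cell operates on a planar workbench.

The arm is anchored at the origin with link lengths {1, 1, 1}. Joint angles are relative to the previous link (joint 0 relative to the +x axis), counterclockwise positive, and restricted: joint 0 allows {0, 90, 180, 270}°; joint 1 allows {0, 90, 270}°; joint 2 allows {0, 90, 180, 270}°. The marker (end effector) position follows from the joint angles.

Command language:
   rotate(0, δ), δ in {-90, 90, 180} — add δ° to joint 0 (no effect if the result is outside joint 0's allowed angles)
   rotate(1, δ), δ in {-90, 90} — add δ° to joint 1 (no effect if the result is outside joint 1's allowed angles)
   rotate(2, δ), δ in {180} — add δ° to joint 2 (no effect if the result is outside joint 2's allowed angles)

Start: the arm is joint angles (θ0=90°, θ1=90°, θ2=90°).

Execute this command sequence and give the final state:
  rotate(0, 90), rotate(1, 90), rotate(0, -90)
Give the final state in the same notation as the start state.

from: joint angles (θ0=90°, θ1=90°, θ2=90°)
[1] after rotate(0, 90): joint angles (θ0=180°, θ1=90°, θ2=90°)
[2] after rotate(1, 90): joint angles (θ0=180°, θ1=90°, θ2=90°)
[3] after rotate(0, -90): joint angles (θ0=90°, θ1=90°, θ2=90°)

joint angles (θ0=90°, θ1=90°, θ2=90°)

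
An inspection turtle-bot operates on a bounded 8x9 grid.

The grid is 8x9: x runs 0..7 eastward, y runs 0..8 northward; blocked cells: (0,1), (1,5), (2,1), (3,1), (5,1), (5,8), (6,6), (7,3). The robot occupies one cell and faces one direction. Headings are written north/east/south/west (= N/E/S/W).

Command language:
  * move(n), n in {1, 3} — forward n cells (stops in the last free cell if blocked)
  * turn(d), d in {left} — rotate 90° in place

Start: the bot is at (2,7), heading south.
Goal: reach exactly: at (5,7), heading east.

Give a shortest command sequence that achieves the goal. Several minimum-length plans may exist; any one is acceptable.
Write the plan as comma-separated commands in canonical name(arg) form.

turn(left), move(3)

t0: at (2,7), heading south
[1] after turn(left): at (2,7), heading east
[2] after move(3): at (5,7), heading east
shorter routes all fall short; 2 is best.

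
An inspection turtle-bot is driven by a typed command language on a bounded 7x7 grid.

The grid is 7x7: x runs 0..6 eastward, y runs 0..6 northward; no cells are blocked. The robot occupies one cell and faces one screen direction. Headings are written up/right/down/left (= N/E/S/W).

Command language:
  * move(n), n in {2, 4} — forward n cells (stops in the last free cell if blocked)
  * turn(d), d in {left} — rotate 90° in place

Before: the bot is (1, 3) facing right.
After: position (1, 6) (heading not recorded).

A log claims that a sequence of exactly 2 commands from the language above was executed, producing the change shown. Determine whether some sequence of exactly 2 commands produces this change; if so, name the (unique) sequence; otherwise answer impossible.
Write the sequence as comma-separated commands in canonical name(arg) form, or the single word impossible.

turn(left), move(4)

key: move(4) runs into the grid edge before its full distance
begin: (1, 3) facing right
[1] after turn(left): (1, 3) facing up
[2] after move(4): (1, 6) facing up
all 9 alternatives checked — unique.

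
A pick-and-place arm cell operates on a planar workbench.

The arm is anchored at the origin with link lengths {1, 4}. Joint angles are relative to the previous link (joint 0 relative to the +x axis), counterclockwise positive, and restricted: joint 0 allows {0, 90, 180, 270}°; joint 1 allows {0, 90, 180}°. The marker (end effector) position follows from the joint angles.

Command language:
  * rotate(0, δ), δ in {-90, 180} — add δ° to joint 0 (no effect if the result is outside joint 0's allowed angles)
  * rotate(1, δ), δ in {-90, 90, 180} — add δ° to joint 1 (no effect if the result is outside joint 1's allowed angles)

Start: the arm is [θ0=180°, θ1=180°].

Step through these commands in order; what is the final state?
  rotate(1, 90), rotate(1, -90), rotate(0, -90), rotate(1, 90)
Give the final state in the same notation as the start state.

[θ0=90°, θ1=180°]

start: [θ0=180°, θ1=180°]
1. rotate(1, 90) → [θ0=180°, θ1=180°]
2. rotate(1, -90) → [θ0=180°, θ1=90°]
3. rotate(0, -90) → [θ0=90°, θ1=90°]
4. rotate(1, 90) → [θ0=90°, θ1=180°]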